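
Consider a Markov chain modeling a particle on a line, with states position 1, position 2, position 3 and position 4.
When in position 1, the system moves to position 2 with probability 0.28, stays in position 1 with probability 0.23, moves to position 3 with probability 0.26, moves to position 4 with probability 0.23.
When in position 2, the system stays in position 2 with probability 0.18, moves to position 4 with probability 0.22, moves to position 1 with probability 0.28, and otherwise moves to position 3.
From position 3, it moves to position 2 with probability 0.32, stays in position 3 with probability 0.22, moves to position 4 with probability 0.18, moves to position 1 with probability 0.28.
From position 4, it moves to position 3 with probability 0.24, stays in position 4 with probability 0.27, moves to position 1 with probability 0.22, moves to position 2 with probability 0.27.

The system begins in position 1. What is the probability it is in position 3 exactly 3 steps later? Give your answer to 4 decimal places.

Propagate the distribution vector 3 steps from position 1.
After 0 steps: (1.0000, 0.0000, 0.0000, 0.0000)
After 1 step: (0.2300, 0.2800, 0.2600, 0.2300)
After 2 steps: (0.2547, 0.2601, 0.2618, 0.2234)
After 3 steps: (0.2539, 0.2622, 0.2607, 0.2232)
P(in position 3 after 3 steps) = 0.2607

0.2607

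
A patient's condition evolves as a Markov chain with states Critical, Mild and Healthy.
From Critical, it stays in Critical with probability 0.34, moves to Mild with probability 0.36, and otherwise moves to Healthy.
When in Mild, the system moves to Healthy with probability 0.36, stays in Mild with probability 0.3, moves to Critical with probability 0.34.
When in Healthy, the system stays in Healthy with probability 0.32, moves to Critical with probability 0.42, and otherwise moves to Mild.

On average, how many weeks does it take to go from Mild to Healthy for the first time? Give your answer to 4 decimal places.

Let t(s) be the expected number of weeks to first reach Healthy from state s, with t(Healthy) = 0. Conditioning on the first week:
t(Critical) = 1 + 0.34·t(Critical) + 0.36·t(Mild)
t(Mild) = 1 + 0.34·t(Critical) + 0.3·t(Mild)
Solving: t(Critical) = 3.1213, t(Mild) = 2.9446.
Expected weeks from Mild to Healthy: 2.9446.

2.9446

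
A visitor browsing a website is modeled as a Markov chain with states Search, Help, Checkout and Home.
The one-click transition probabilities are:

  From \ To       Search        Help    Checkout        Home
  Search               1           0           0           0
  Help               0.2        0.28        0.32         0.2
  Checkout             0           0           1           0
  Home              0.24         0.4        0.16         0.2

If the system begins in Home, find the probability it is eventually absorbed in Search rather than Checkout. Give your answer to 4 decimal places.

0.5097

Let h(s) be the probability of absorption at Search starting from transient state s. Then h(Search) = 1 and h(Checkout) = 0. By first-step analysis:
h(Help) = 0.2·1 + 0.28·h(Help) + 0.32·0 + 0.2·h(Home)
h(Home) = 0.24·1 + 0.4·h(Help) + 0.16·0 + 0.2·h(Home)
Solving: h(Help) = 0.4194, h(Home) = 0.5097.
Starting from Home, the probability is 0.5097.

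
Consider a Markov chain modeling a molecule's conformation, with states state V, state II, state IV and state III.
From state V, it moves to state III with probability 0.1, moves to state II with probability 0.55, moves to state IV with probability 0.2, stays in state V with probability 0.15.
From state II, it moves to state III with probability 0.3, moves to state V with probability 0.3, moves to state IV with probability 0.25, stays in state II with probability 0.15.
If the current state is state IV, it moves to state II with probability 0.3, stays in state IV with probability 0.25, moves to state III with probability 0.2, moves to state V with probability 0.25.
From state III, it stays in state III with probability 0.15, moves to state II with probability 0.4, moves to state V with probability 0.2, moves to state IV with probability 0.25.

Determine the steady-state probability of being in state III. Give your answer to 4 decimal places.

Let the stationary distribution be π with π = πP and π_1 + π_2 + π_3 + π_4 = 1.
π_1 = 0.15·π_1 + 0.3·π_2 + 0.25·π_3 + 0.2·π_4
π_2 = 0.55·π_1 + 0.15·π_2 + 0.3·π_3 + 0.4·π_4
π_3 = 0.2·π_1 + 0.25·π_2 + 0.25·π_3 + 0.25·π_4
Solving with the normalization constraint gives π = (0.2332, 0.3289, 0.2383, 0.1996).
So the stationary probability of state III is 0.1996.

0.1996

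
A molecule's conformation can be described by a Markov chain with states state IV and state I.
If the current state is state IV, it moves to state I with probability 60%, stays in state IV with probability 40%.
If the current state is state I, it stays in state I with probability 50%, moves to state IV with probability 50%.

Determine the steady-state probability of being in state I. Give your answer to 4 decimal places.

0.5455

Let the stationary distribution be π with π = πP and π_1 + π_2 = 1.
π_1 = 0.4·π_1 + 0.5·π_2
Solving with the normalization constraint gives π = (0.4545, 0.5455).
So the stationary probability of state I is 0.5455.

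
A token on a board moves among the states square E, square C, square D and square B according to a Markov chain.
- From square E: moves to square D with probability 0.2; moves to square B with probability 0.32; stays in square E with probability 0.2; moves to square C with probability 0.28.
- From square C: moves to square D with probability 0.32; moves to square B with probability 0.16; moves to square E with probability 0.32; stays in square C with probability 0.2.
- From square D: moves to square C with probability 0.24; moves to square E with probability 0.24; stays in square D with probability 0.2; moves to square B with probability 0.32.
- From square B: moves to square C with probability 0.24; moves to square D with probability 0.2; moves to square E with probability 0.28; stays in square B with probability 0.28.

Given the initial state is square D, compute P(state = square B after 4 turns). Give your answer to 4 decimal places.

Propagate the distribution vector 4 turns from square D.
After 0 turns: (0.0000, 0.0000, 1.0000, 0.0000)
After 1 turn: (0.2400, 0.2400, 0.2000, 0.3200)
After 2 turns: (0.2624, 0.2400, 0.2288, 0.2688)
After 3 turns: (0.2595, 0.2409, 0.2288, 0.2708)
After 4 turns: (0.2597, 0.2407, 0.2289, 0.2706)
P(in square B after 4 turns) = 0.2706

0.2706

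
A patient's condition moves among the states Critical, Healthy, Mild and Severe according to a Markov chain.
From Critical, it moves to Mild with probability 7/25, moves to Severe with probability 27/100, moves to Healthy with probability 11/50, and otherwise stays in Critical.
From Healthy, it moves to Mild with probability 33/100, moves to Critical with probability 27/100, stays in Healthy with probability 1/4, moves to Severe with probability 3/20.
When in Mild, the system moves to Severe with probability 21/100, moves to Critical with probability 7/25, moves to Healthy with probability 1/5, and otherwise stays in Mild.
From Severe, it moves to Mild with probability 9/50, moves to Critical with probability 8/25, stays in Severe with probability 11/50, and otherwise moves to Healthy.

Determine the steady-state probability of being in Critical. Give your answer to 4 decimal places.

0.2726

Let the stationary distribution be π with π = πP and π_1 + π_2 + π_3 + π_4 = 1.
π_1 = 0.23·π_1 + 0.27·π_2 + 0.28·π_3 + 0.32·π_4
π_2 = 0.22·π_1 + 0.25·π_2 + 0.2·π_3 + 0.28·π_4
π_3 = 0.28·π_1 + 0.33·π_2 + 0.31·π_3 + 0.18·π_4
Solving with the normalization constraint gives π = (0.2726, 0.2343, 0.2786, 0.2144).
So the stationary probability of Critical is 0.2726.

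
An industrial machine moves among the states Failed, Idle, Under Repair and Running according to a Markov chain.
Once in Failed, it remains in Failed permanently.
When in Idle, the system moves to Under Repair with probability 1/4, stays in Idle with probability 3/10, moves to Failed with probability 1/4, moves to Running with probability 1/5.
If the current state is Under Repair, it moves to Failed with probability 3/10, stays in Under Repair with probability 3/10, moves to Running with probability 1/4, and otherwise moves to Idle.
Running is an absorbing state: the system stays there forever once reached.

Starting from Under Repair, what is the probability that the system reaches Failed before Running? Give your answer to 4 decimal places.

0.5470

Let h(s) be the probability of absorption at Failed starting from transient state s. Then h(Failed) = 1 and h(Running) = 0. By first-step analysis:
h(Idle) = 0.25·1 + 0.3·h(Idle) + 0.25·h(Under Repair) + 0.2·0
h(Under Repair) = 0.3·1 + 0.15·h(Idle) + 0.3·h(Under Repair) + 0.25·0
Solving: h(Idle) = 0.5525, h(Under Repair) = 0.5470.
Starting from Under Repair, the probability is 0.5470.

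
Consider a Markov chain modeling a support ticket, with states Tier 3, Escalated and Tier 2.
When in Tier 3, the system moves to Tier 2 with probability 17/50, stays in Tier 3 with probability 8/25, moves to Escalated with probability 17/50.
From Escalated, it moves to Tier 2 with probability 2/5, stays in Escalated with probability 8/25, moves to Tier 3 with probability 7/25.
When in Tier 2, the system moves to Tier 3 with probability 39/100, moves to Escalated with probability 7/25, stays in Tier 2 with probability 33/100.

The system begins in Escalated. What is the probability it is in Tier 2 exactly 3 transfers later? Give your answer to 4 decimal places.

0.3550

Propagate the distribution vector 3 transfers from Escalated.
After 0 transfers: (0.0000, 1.0000, 0.0000)
After 1 transfer: (0.2800, 0.3200, 0.4000)
After 2 transfers: (0.3352, 0.3096, 0.3552)
After 3 transfers: (0.3325, 0.3125, 0.3550)
P(in Tier 2 after 3 transfers) = 0.3550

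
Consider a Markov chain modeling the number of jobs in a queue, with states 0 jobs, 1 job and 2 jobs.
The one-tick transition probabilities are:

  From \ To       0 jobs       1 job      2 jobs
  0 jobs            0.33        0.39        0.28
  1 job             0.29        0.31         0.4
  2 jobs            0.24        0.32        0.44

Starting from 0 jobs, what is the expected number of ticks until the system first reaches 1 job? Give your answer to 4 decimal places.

Let t(s) be the expected number of ticks to first reach 1 job from state s, with t(1 job) = 0. Conditioning on the first tick:
t(0 jobs) = 1 + 0.33·t(0 jobs) + 0.28·t(2 jobs)
t(2 jobs) = 1 + 0.24·t(0 jobs) + 0.44·t(2 jobs)
Solving: t(0 jobs) = 2.7273, t(2 jobs) = 2.9545.
Expected ticks from 0 jobs to 1 job: 2.7273.

2.7273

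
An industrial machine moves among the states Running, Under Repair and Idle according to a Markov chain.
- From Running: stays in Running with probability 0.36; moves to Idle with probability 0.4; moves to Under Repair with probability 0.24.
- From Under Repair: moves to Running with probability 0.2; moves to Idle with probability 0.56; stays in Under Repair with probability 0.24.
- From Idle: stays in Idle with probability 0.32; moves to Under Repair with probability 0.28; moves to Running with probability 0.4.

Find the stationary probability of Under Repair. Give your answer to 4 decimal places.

Let the stationary distribution be π with π = πP and π_1 + π_2 + π_3 = 1.
π_1 = 0.36·π_1 + 0.2·π_2 + 0.4·π_3
π_2 = 0.24·π_1 + 0.24·π_2 + 0.28·π_3
Solving with the normalization constraint gives π = (0.3353, 0.2563, 0.4083).
So the stationary probability of Under Repair is 0.2563.

0.2563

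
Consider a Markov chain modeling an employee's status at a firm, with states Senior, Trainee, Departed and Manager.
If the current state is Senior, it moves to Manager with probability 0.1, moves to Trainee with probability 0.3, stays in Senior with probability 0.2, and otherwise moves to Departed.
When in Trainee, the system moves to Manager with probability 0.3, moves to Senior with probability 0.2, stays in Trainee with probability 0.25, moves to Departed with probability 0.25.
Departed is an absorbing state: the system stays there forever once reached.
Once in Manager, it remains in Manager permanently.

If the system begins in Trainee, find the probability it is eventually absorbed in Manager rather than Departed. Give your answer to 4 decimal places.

Let h(s) be the probability of absorption at Manager starting from transient state s. Then h(Manager) = 1 and h(Departed) = 0. By first-step analysis:
h(Senior) = 0.2·h(Senior) + 0.3·h(Trainee) + 0.4·0 + 0.1·1
h(Trainee) = 0.2·h(Senior) + 0.25·h(Trainee) + 0.25·0 + 0.3·1
Solving: h(Senior) = 0.3056, h(Trainee) = 0.4815.
Starting from Trainee, the probability is 0.4815.

0.4815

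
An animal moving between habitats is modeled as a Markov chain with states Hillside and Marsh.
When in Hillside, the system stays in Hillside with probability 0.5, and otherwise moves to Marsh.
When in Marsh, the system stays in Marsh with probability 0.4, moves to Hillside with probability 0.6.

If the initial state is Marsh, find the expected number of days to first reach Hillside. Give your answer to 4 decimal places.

Let t(s) be the expected number of days to first reach Hillside from state s, with t(Hillside) = 0. Conditioning on the first day:
t(Marsh) = 1 + 0.4·t(Marsh)
Solving: t(Marsh) = 1.6667.
Expected days from Marsh to Hillside: 1.6667.

1.6667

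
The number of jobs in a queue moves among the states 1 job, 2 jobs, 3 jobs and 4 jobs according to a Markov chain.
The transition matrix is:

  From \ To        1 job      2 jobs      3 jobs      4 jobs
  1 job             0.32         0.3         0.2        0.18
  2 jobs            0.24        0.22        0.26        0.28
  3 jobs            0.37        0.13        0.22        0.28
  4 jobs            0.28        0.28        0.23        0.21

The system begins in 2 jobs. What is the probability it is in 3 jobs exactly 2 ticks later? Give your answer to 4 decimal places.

0.2268

Propagate the distribution vector 2 ticks from 2 jobs.
After 0 ticks: (0.0000, 1.0000, 0.0000, 0.0000)
After 1 tick: (0.2400, 0.2200, 0.2600, 0.2800)
After 2 ticks: (0.3042, 0.2326, 0.2268, 0.2364)
P(in 3 jobs after 2 ticks) = 0.2268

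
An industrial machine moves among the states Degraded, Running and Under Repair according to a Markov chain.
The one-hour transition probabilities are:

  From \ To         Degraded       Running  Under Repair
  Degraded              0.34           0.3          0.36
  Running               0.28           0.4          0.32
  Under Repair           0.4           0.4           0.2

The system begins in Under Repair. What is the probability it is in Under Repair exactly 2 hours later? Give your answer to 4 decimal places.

Sum over the intermediate state after 1 hour:
P = P(Under Repair→Degraded)·P(Degraded→Under Repair) + P(Under Repair→Running)·P(Running→Under Repair) + P(Under Repair→Under Repair)·P(Under Repair→Under Repair)
  = 0.4×0.36 + 0.4×0.32 + 0.2×0.2
  = 0.1440 + 0.1280 + 0.0400 = 0.3120

0.3120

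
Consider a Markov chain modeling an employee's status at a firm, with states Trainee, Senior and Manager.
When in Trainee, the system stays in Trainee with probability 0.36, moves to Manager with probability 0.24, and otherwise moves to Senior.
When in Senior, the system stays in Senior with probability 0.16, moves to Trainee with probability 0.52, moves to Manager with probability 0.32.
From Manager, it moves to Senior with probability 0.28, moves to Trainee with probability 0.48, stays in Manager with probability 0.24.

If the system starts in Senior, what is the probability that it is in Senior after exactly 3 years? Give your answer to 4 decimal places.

Propagate the distribution vector 3 years from Senior.
After 0 years: (0.0000, 1.0000, 0.0000)
After 1 year: (0.5200, 0.1600, 0.3200)
After 2 years: (0.4240, 0.3232, 0.2528)
After 3 years: (0.4420, 0.2921, 0.2659)
P(in Senior after 3 years) = 0.2921

0.2921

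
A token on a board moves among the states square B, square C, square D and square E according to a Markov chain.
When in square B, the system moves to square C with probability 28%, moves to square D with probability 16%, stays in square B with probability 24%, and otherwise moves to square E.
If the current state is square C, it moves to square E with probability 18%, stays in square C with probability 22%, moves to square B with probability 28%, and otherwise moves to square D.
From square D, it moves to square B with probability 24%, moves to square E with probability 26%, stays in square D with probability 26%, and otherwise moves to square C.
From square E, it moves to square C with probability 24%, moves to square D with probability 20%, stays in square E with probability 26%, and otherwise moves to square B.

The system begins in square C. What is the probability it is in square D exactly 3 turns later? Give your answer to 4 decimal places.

0.2333

Propagate the distribution vector 3 turns from square C.
After 0 turns: (0.0000, 1.0000, 0.0000, 0.0000)
After 1 turn: (0.2800, 0.2200, 0.3200, 0.1800)
After 2 turns: (0.2596, 0.2468, 0.2344, 0.2592)
After 3 turns: (0.2654, 0.2454, 0.2333, 0.2558)
P(in square D after 3 turns) = 0.2333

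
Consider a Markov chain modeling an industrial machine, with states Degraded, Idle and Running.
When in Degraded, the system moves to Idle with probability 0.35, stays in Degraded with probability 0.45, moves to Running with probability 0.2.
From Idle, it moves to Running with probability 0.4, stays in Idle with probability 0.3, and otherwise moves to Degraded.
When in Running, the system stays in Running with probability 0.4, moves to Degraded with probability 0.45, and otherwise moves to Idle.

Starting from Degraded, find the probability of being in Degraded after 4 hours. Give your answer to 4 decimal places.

0.4090

Propagate the distribution vector 4 hours from Degraded.
After 0 hours: (1.0000, 0.0000, 0.0000)
After 1 hour: (0.4500, 0.3500, 0.2000)
After 2 hours: (0.3975, 0.2925, 0.3100)
After 3 hours: (0.4061, 0.2734, 0.3205)
After 4 hours: (0.4090, 0.2722, 0.3188)
P(in Degraded after 4 hours) = 0.4090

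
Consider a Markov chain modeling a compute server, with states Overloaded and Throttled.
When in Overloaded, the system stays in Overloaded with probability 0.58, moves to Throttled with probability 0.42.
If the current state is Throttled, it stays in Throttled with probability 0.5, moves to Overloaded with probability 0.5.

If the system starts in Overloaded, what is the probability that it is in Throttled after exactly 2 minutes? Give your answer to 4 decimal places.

Sum over the intermediate state after 1 minute:
P = P(Overloaded→Overloaded)·P(Overloaded→Throttled) + P(Overloaded→Throttled)·P(Throttled→Throttled)
  = 0.58×0.42 + 0.42×0.5
  = 0.2436 + 0.2100 = 0.4536

0.4536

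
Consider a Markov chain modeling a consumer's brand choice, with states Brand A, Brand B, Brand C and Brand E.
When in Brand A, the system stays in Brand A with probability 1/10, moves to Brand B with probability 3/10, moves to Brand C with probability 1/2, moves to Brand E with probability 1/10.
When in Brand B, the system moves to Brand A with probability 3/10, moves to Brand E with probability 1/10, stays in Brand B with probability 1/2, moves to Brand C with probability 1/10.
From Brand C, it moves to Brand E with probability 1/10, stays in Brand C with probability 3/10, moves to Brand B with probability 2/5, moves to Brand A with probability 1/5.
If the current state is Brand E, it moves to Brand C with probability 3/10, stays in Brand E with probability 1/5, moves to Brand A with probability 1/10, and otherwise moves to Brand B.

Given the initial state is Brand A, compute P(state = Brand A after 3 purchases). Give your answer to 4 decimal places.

Propagate the distribution vector 3 purchases from Brand A.
After 0 purchases: (1.0000, 0.0000, 0.0000, 0.0000)
After 1 purchase: (0.1000, 0.3000, 0.5000, 0.1000)
After 2 purchases: (0.2100, 0.4200, 0.2600, 0.1100)
After 3 purchases: (0.2100, 0.4210, 0.2580, 0.1110)
P(in Brand A after 3 purchases) = 0.2100

0.2100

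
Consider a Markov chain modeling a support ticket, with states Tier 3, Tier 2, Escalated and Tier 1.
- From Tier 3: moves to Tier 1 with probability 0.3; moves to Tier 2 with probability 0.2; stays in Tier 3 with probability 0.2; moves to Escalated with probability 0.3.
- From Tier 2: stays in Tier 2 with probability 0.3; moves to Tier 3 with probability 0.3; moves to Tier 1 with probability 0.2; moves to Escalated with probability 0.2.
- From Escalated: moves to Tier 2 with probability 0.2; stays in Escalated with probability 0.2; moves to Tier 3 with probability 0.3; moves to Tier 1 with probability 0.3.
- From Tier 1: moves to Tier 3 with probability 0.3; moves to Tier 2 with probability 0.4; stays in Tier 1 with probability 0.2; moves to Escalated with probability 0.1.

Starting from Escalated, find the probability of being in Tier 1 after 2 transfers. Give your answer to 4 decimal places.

0.2500

Propagate the distribution vector 2 transfers from Escalated.
After 0 transfers: (0.0000, 0.0000, 1.0000, 0.0000)
After 1 transfer: (0.3000, 0.2000, 0.2000, 0.3000)
After 2 transfers: (0.2700, 0.2800, 0.2000, 0.2500)
P(in Tier 1 after 2 transfers) = 0.2500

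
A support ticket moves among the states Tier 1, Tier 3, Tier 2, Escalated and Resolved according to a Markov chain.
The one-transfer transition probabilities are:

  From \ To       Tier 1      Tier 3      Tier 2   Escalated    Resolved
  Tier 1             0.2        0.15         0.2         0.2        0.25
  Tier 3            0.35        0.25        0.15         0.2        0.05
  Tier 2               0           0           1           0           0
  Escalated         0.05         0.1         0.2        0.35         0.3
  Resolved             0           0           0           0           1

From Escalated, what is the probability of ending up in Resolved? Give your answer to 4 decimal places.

Let h(s) be the probability of absorption at Resolved starting from transient state s. Then h(Resolved) = 1 and h(Tier 2) = 0. By first-step analysis:
h(Tier 1) = 0.2·h(Tier 1) + 0.15·h(Tier 3) + 0.2·0 + 0.2·h(Escalated) + 0.25·1
h(Tier 3) = 0.35·h(Tier 1) + 0.25·h(Tier 3) + 0.15·0 + 0.2·h(Escalated) + 0.05·1
h(Escalated) = 0.05·h(Tier 1) + 0.1·h(Tier 3) + 0.2·0 + 0.35·h(Escalated) + 0.3·1
Solving: h(Tier 1) = 0.5457, h(Tier 3) = 0.4751, h(Escalated) = 0.5766.
Starting from Escalated, the probability is 0.5766.

0.5766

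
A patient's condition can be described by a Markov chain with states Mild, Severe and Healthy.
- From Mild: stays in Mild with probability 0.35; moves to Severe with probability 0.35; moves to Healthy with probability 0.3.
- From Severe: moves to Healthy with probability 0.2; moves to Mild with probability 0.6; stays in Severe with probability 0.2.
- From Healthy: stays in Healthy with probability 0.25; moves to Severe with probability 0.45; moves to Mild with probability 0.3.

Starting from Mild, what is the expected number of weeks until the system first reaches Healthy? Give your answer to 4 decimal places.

3.7097

Let t(s) be the expected number of weeks to first reach Healthy from state s, with t(Healthy) = 0. Conditioning on the first week:
t(Mild) = 1 + 0.35·t(Mild) + 0.35·t(Severe)
t(Severe) = 1 + 0.6·t(Mild) + 0.2·t(Severe)
Solving: t(Mild) = 3.7097, t(Severe) = 4.0323.
Expected weeks from Mild to Healthy: 3.7097.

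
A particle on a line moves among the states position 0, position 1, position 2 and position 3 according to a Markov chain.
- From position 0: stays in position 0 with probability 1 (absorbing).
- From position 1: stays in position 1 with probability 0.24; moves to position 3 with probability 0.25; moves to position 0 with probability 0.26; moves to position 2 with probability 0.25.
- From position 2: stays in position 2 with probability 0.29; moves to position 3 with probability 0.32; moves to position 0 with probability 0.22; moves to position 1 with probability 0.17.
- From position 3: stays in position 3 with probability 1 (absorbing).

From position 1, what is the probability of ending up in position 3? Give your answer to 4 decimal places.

0.5180

Let h(s) be the probability of absorption at position 3 starting from transient state s. Then h(position 3) = 1 and h(position 0) = 0. By first-step analysis:
h(position 1) = 0.26·0 + 0.24·h(position 1) + 0.25·h(position 2) + 0.25·1
h(position 2) = 0.22·0 + 0.17·h(position 1) + 0.29·h(position 2) + 0.32·1
Solving: h(position 1) = 0.5180, h(position 2) = 0.5747.
Starting from position 1, the probability is 0.5180.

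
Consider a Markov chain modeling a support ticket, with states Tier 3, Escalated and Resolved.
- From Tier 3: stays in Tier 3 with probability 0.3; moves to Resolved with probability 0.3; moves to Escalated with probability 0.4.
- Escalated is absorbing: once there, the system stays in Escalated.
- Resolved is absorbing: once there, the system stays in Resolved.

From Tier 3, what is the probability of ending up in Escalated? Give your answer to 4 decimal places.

0.5714

Let h(s) be the probability of absorption at Escalated starting from transient state s. Then h(Escalated) = 1 and h(Resolved) = 0. By first-step analysis:
h(Tier 3) = 0.3·h(Tier 3) + 0.4·1 + 0.3·0
Solving: h(Tier 3) = 0.5714.
Starting from Tier 3, the probability is 0.5714.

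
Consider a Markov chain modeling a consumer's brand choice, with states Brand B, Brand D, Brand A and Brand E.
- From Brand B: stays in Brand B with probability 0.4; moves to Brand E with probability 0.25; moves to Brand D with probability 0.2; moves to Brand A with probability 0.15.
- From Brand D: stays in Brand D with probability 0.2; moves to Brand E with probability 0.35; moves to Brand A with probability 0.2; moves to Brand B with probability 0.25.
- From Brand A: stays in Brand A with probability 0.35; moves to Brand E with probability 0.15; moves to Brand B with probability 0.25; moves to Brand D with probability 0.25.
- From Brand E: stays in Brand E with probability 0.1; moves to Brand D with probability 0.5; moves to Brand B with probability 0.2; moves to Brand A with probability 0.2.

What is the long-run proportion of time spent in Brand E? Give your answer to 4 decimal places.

0.2225

Let the stationary distribution be π with π = πP and π_1 + π_2 + π_3 + π_4 = 1.
π_1 = 0.4·π_1 + 0.25·π_2 + 0.25·π_3 + 0.2·π_4
π_2 = 0.2·π_1 + 0.2·π_2 + 0.25·π_3 + 0.5·π_4
π_3 = 0.15·π_1 + 0.2·π_2 + 0.35·π_3 + 0.2·π_4
Solving with the normalization constraint gives π = (0.2810, 0.2777, 0.2188, 0.2225).
So the stationary probability of Brand E is 0.2225.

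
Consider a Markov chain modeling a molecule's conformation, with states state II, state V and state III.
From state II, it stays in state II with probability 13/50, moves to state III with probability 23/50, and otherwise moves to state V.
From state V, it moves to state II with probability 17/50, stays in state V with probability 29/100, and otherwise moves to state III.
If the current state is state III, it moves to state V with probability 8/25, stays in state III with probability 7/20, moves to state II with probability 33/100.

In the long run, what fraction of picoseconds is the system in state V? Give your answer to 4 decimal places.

0.2986

Let the stationary distribution be π with π = πP and π_1 + π_2 + π_3 = 1.
π_1 = 0.26·π_1 + 0.34·π_2 + 0.33·π_3
π_2 = 0.28·π_1 + 0.29·π_2 + 0.32·π_3
Solving with the normalization constraint gives π = (0.3112, 0.2986, 0.3902).
So the stationary probability of state V is 0.2986.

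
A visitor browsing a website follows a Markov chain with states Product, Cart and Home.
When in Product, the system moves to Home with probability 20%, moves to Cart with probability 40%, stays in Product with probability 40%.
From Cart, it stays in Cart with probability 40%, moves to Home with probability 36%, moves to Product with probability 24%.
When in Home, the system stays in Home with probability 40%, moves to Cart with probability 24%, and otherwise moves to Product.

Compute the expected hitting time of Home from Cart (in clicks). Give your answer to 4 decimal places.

3.1818

Let t(s) be the expected number of clicks to first reach Home from state s, with t(Home) = 0. Conditioning on the first click:
t(Product) = 1 + 0.4·t(Product) + 0.4·t(Cart)
t(Cart) = 1 + 0.24·t(Product) + 0.4·t(Cart)
Solving: t(Product) = 3.7879, t(Cart) = 3.1818.
Expected clicks from Cart to Home: 3.1818.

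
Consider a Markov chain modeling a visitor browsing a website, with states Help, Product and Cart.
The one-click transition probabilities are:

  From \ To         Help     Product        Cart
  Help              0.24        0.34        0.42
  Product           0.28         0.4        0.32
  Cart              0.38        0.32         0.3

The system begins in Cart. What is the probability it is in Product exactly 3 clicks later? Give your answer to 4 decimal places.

Propagate the distribution vector 3 clicks from Cart.
After 0 clicks: (0.0000, 0.0000, 1.0000)
After 1 click: (0.3800, 0.3200, 0.3000)
After 2 clicks: (0.2948, 0.3532, 0.3520)
After 3 clicks: (0.3034, 0.3542, 0.3424)
P(in Product after 3 clicks) = 0.3542

0.3542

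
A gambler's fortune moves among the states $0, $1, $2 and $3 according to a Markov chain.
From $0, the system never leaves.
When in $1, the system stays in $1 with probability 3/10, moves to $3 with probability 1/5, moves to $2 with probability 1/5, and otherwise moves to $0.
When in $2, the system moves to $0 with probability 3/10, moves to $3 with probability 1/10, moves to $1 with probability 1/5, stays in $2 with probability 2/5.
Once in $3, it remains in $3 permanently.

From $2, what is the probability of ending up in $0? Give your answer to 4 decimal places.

Let h(s) be the probability of absorption at $0 starting from transient state s. Then h($0) = 1 and h($3) = 0. By first-step analysis:
h($1) = 0.3·1 + 0.3·h($1) + 0.2·h($2) + 0.2·0
h($2) = 0.3·1 + 0.2·h($1) + 0.4·h($2) + 0.1·0
Solving: h($1) = 0.6316, h($2) = 0.7105.
Starting from $2, the probability is 0.7105.

0.7105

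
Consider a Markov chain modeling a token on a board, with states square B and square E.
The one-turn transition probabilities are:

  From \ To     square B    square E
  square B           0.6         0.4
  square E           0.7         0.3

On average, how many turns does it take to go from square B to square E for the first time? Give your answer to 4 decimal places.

2.5000

Let t(s) be the expected number of turns to first reach square E from state s, with t(square E) = 0. Conditioning on the first turn:
t(square B) = 1 + 0.6·t(square B)
Solving: t(square B) = 2.5000.
Expected turns from square B to square E: 2.5000.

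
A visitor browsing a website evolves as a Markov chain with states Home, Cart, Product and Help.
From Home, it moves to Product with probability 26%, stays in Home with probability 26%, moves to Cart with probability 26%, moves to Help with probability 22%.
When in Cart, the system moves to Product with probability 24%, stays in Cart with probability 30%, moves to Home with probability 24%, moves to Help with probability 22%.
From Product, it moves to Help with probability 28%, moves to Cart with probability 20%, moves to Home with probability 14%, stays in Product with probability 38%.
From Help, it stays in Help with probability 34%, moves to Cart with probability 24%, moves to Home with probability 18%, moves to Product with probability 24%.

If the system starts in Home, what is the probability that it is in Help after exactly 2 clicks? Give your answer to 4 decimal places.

Propagate the distribution vector 2 clicks from Home.
After 0 clicks: (1.0000, 0.0000, 0.0000, 0.0000)
After 1 click: (0.2600, 0.2600, 0.2600, 0.2200)
After 2 clicks: (0.2060, 0.2504, 0.2816, 0.2620)
P(in Help after 2 clicks) = 0.2620

0.2620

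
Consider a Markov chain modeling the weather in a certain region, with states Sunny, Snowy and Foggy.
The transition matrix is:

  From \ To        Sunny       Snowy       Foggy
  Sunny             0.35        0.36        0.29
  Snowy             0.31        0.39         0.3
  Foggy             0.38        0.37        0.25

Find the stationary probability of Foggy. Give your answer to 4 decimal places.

0.2824

Let the stationary distribution be π with π = πP and π_1 + π_2 + π_3 = 1.
π_1 = 0.35·π_1 + 0.31·π_2 + 0.38·π_3
π_2 = 0.36·π_1 + 0.39·π_2 + 0.37·π_3
Solving with the normalization constraint gives π = (0.3435, 0.3740, 0.2824).
So the stationary probability of Foggy is 0.2824.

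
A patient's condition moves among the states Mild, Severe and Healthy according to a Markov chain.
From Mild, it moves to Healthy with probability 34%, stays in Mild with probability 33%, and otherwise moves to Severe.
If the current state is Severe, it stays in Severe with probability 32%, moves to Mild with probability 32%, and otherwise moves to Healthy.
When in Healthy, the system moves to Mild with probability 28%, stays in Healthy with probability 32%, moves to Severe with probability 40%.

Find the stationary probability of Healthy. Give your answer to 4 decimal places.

Let the stationary distribution be π with π = πP and π_1 + π_2 + π_3 = 1.
π_1 = 0.33·π_1 + 0.32·π_2 + 0.28·π_3
π_2 = 0.33·π_1 + 0.32·π_2 + 0.4·π_3
Solving with the normalization constraint gives π = (0.3095, 0.3503, 0.3402).
So the stationary probability of Healthy is 0.3402.

0.3402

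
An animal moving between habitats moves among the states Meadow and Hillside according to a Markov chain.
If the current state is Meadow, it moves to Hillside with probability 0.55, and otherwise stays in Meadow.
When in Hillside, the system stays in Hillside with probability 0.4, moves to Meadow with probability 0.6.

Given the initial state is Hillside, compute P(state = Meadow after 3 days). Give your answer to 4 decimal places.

0.5235

Propagate the distribution vector 3 days from Hillside.
After 0 days: (0.0000, 1.0000)
After 1 day: (0.6000, 0.4000)
After 2 days: (0.5100, 0.4900)
After 3 days: (0.5235, 0.4765)
P(in Meadow after 3 days) = 0.5235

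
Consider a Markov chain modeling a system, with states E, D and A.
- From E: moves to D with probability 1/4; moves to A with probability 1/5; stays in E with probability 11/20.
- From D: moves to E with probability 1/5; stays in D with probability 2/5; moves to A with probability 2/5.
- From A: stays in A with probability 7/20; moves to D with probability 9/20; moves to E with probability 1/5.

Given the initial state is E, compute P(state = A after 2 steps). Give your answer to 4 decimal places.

Sum over the intermediate state after 1 step:
P = P(E→E)·P(E→A) + P(E→D)·P(D→A) + P(E→A)·P(A→A)
  = 0.55×0.2 + 0.25×0.4 + 0.2×0.35
  = 0.1100 + 0.1000 + 0.0700 = 0.2800

0.2800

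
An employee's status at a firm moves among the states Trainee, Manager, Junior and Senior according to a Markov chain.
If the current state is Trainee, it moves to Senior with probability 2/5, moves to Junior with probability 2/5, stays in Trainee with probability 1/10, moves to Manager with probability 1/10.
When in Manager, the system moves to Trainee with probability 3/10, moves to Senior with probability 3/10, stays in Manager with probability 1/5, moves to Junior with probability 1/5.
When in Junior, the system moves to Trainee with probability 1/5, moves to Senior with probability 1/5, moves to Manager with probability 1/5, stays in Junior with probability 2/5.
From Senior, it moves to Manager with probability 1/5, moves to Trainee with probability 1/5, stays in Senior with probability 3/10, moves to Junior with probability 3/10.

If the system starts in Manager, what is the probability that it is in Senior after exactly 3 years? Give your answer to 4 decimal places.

Propagate the distribution vector 3 years from Manager.
After 0 years: (0.0000, 1.0000, 0.0000, 0.0000)
After 1 year: (0.3000, 0.2000, 0.2000, 0.3000)
After 2 years: (0.1900, 0.1700, 0.3300, 0.3100)
After 3 years: (0.1980, 0.1810, 0.3350, 0.2860)
P(in Senior after 3 years) = 0.2860

0.2860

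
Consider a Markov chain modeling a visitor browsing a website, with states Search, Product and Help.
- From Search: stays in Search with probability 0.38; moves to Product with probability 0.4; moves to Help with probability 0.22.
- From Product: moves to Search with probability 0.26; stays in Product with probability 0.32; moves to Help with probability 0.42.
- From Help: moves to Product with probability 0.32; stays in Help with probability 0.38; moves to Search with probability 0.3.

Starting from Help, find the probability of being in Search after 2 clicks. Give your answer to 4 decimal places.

Sum over the intermediate state after 1 click:
P = P(Help→Search)·P(Search→Search) + P(Help→Product)·P(Product→Search) + P(Help→Help)·P(Help→Search)
  = 0.3×0.38 + 0.32×0.26 + 0.38×0.3
  = 0.1140 + 0.0832 + 0.1140 = 0.3112

0.3112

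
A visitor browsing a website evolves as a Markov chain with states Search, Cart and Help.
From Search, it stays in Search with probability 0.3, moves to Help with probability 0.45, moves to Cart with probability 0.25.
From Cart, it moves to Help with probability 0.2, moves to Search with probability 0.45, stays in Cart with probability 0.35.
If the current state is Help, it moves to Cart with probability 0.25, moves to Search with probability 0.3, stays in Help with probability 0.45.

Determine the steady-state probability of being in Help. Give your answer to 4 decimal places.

0.3806

Let the stationary distribution be π with π = πP and π_1 + π_2 + π_3 = 1.
π_1 = 0.3·π_1 + 0.45·π_2 + 0.3·π_3
π_2 = 0.25·π_1 + 0.35·π_2 + 0.25·π_3
Solving with the normalization constraint gives π = (0.3417, 0.2778, 0.3806).
So the stationary probability of Help is 0.3806.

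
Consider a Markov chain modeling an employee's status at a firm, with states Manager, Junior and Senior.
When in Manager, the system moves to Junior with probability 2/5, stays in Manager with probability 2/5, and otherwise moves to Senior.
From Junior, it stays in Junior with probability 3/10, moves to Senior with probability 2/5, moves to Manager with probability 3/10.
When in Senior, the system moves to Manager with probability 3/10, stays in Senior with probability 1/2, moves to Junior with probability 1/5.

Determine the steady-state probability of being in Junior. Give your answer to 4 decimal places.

Let the stationary distribution be π with π = πP and π_1 + π_2 + π_3 = 1.
π_1 = 0.4·π_1 + 0.3·π_2 + 0.3·π_3
π_2 = 0.4·π_1 + 0.3·π_2 + 0.2·π_3
Solving with the normalization constraint gives π = (0.3333, 0.2963, 0.3704).
So the stationary probability of Junior is 0.2963.

0.2963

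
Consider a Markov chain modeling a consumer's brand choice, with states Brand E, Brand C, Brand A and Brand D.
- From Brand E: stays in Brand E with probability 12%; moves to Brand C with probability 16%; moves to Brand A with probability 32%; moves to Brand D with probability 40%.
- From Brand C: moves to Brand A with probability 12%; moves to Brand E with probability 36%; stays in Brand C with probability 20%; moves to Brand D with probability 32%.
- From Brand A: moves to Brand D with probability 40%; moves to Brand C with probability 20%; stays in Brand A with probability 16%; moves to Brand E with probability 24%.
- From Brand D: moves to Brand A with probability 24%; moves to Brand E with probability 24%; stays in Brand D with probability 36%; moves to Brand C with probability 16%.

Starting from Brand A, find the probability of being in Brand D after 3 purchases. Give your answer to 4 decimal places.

Propagate the distribution vector 3 purchases from Brand A.
After 0 purchases: (0.0000, 0.0000, 1.0000, 0.0000)
After 1 purchase: (0.2400, 0.2000, 0.1600, 0.4000)
After 2 purchases: (0.2352, 0.1744, 0.2224, 0.3680)
After 3 purchases: (0.2327, 0.1759, 0.2201, 0.3713)
P(in Brand D after 3 purchases) = 0.3713

0.3713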